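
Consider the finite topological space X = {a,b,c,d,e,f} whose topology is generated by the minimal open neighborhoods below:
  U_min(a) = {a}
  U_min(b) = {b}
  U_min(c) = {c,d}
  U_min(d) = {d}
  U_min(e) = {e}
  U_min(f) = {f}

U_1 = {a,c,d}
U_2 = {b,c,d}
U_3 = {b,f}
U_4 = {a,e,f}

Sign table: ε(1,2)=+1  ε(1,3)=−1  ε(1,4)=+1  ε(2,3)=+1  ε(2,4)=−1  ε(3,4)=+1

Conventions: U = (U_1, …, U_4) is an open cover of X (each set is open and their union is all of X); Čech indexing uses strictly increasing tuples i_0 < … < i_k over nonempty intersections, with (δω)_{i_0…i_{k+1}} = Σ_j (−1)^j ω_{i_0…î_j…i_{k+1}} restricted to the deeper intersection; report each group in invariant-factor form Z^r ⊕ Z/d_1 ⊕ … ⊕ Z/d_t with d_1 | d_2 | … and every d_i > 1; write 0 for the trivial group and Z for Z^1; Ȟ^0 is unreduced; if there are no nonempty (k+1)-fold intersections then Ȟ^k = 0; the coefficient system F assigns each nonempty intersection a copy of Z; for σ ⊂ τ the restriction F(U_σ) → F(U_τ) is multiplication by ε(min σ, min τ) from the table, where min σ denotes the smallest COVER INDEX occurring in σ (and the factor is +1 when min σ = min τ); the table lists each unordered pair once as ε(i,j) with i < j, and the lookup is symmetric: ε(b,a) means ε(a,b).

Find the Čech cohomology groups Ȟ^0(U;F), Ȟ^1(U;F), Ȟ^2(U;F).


Ȟ^0 = Z,  Ȟ^1 = Z,  Ȟ^2 = 0

intersection data:
  U12={c,d} U14={a} U23={b} U34={f}
C dims 4,4; δ0: rk 3, SNF 1^3
Ȟ^0 = (4 − 3) − 0 = 1, so Ȟ^0 ≅ Z
Ȟ^1 = (4 − 0) − 3 = 1, so Ȟ^1 ≅ Z
Ȟ^2 = (0 − 0) − 0 = 0, so Ȟ^2 ≅ 0


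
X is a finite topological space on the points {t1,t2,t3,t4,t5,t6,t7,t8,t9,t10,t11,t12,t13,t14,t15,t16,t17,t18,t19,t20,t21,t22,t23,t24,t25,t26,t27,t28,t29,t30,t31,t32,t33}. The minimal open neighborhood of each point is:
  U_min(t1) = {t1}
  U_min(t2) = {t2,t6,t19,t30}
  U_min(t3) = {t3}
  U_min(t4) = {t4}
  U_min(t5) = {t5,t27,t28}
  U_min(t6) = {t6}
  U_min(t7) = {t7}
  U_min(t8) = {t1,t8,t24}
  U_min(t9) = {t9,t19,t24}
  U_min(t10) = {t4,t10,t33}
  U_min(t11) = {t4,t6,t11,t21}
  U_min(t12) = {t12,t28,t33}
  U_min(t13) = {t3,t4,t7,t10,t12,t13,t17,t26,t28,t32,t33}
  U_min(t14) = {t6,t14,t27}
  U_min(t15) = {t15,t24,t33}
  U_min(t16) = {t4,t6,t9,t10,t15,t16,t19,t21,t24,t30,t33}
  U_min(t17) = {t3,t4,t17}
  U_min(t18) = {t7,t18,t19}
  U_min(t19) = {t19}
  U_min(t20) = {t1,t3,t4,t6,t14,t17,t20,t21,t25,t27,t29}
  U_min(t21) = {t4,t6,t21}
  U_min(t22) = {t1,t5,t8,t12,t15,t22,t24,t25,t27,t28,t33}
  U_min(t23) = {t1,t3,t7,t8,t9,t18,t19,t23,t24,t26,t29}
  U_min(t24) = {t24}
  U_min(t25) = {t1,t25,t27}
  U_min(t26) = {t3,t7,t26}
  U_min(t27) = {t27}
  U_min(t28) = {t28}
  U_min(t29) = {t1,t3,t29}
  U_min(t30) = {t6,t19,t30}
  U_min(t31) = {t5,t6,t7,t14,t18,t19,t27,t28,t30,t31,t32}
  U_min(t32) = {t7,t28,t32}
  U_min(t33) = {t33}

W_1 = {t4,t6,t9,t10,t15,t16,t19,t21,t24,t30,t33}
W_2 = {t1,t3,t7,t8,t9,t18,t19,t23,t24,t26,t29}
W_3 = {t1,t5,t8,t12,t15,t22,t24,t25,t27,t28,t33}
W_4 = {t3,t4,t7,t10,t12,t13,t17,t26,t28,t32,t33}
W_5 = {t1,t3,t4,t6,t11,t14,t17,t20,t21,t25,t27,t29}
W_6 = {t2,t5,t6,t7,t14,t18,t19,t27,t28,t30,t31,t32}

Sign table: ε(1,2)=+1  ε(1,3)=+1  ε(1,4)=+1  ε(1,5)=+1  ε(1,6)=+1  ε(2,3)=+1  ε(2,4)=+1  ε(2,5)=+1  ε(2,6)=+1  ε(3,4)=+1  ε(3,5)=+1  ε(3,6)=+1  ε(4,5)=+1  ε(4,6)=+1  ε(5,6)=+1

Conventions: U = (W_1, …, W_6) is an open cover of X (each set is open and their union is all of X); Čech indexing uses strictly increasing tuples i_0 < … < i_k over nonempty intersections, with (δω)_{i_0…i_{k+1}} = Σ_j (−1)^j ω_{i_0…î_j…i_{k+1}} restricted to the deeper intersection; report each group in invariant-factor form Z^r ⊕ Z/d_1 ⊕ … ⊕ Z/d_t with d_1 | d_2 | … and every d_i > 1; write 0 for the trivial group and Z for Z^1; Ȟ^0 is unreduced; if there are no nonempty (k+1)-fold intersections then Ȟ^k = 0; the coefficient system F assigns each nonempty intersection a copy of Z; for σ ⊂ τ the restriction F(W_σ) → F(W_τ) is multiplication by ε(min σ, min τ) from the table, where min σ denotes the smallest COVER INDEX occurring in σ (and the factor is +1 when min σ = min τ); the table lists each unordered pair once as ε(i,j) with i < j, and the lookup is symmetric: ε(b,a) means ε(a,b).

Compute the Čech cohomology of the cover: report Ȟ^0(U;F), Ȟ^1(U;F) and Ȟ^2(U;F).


Ȟ^0 = Z, Ȟ^1 = 0, Ȟ^2 = Z/2

cover nerve:
  W12={t9,t19,t24} W13={t15,t24,t33} W14={t4,t10,t33} W15={t4,t6,t21} W16={t6,t19,t30} W23={t1,t8,t24} W24={t3,t7,t26} W25={t1,t3,t29} W26={t7,t18,t19} W34={t12,t28,t33} W35={t1,t25,t27} W36={t5,t27,t28} W45={t3,t4,t17} W46={t7,t28,t32} W56={t6,t14,t27}
  W123={t24} W126={t19} W134={t33} W145={t4} W156={t6} W235={t1} W245={t3} W246={t7} W346={t28} W356={t27}
C dims 6,15,10; δ0: rk 5, SNF 1^5; δ1: rk 10, SNF 1^9·2
Ȟ^0: (6−5)−0=1 ⇒ Z
Ȟ^1: (15−10)−5=0 ⇒ 0
Ȟ^2: (10−0)−10=0 plus torsion [2] ⇒ Z/2


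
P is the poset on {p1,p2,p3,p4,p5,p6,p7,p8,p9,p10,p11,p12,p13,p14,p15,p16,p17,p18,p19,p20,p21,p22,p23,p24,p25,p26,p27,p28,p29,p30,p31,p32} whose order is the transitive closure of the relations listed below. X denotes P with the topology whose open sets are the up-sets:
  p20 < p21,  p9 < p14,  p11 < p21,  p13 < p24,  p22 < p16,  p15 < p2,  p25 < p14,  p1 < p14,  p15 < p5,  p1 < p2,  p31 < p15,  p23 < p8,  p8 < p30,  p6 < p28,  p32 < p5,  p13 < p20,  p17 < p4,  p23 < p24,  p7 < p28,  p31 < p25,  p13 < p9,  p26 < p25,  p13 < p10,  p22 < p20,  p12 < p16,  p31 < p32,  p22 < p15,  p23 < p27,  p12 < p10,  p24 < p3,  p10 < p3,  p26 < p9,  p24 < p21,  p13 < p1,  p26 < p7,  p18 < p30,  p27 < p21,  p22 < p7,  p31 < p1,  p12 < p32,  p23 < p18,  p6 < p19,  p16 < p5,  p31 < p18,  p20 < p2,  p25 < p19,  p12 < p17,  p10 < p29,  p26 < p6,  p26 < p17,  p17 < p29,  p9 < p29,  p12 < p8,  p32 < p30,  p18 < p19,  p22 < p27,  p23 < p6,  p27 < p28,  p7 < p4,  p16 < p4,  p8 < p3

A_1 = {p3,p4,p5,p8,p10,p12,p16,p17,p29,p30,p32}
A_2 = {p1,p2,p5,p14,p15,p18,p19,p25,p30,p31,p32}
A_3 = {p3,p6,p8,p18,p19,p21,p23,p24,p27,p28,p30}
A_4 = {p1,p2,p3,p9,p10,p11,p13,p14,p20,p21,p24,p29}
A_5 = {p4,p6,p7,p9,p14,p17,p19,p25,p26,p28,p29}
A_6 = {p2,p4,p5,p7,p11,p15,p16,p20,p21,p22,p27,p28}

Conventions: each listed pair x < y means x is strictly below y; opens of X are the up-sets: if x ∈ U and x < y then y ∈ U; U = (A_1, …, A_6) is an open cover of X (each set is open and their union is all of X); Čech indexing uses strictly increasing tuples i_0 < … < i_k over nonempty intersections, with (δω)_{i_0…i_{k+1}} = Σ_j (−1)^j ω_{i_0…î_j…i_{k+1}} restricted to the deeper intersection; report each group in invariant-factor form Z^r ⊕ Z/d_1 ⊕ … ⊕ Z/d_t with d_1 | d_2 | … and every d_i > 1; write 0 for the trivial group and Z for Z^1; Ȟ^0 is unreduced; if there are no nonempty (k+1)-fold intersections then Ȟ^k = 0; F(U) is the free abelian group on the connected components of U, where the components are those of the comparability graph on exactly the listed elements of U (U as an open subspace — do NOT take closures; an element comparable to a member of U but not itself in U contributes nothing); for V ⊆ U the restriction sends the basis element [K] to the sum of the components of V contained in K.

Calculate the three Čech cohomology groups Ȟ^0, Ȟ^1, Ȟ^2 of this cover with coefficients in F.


Ȟ^0 = Z, Ȟ^1 = 0 and Ȟ^2 = Z/2

nonempty overlaps:
  A12={p5,p30,p32} A13={p3,p8,p30} A14={p3,p10,p29} A15={p4,p17,p29} A16={p4,p5,p16} A23={p18,p19,p30} A24={p1,p2,p14} A25={p14,p19,p25} A26={p2,p5,p15} A34={p3,p21,p24} A35={p6,p19,p28} A36={p21,p27,p28} A45={p9,p14,p29} A46={p2,p11,p20,p21} A56={p4,p7,p28}
  A123={p30} A126={p5} A134={p3} A145={p29} A156={p4} A235={p19} A245={p14} A246={p2} A346={p21} A356={p28}
components per intersection:
  A1: {p3,p4,p5,p8,p10,p12,p16,p17,p29,p30,p32}
  A2: {p1,p2,p5,p14,p15,p18,p19,p25,p30,p31,p32}
  A3: {p3,p6,p8,p18,p19,p21,p23,p24,p27,p28,p30}
  A4: {p1,p2,p3,p9,p10,p11,p13,p14,p20,p21,p24,p29}
  A5: {p4,p6,p7,p9,p14,p17,p19,p25,p26,p28,p29}
  A6: {p2,p4,p5,p7,p11,p15,p16,p20,p21,p22,p27,p28}
  A12: {p5,p30,p32}
  A13: {p3,p8,p30}
  A14: {p3,p10,p29}
  A15: {p4,p17,p29}
  A16: {p4,p5,p16}
  A23: {p18,p19,p30}
  A24: {p1,p2,p14}
  A25: {p14,p19,p25}
  A26: {p2,p5,p15}
  A34: {p3,p21,p24}
  A35: {p6,p19,p28}
  A36: {p21,p27,p28}
  A45: {p9,p14,p29}
  A46: {p2,p11,p20,p21}
  A56: {p4,p7,p28}
  A123: {p30}
  A126: {p5}
  A134: {p3}
  A145: {p29}
  A156: {p4}
  A235: {p19}
  A245: {p14}
  A246: {p2}
  A346: {p21}
  A356: {p28}
C dims 6,15,10; δ0: rk 5, SNF 1^5; δ1: rk 10, SNF 1^9·2
degree 0: 6−5−0 = 1 → Ȟ^0 ≅ Z
degree 1: 15−10−5 = 0 → Ȟ^1 ≅ 0
degree 2: 10−0−10 = 0 plus torsion [2] → Ȟ^2 ≅ Z/2


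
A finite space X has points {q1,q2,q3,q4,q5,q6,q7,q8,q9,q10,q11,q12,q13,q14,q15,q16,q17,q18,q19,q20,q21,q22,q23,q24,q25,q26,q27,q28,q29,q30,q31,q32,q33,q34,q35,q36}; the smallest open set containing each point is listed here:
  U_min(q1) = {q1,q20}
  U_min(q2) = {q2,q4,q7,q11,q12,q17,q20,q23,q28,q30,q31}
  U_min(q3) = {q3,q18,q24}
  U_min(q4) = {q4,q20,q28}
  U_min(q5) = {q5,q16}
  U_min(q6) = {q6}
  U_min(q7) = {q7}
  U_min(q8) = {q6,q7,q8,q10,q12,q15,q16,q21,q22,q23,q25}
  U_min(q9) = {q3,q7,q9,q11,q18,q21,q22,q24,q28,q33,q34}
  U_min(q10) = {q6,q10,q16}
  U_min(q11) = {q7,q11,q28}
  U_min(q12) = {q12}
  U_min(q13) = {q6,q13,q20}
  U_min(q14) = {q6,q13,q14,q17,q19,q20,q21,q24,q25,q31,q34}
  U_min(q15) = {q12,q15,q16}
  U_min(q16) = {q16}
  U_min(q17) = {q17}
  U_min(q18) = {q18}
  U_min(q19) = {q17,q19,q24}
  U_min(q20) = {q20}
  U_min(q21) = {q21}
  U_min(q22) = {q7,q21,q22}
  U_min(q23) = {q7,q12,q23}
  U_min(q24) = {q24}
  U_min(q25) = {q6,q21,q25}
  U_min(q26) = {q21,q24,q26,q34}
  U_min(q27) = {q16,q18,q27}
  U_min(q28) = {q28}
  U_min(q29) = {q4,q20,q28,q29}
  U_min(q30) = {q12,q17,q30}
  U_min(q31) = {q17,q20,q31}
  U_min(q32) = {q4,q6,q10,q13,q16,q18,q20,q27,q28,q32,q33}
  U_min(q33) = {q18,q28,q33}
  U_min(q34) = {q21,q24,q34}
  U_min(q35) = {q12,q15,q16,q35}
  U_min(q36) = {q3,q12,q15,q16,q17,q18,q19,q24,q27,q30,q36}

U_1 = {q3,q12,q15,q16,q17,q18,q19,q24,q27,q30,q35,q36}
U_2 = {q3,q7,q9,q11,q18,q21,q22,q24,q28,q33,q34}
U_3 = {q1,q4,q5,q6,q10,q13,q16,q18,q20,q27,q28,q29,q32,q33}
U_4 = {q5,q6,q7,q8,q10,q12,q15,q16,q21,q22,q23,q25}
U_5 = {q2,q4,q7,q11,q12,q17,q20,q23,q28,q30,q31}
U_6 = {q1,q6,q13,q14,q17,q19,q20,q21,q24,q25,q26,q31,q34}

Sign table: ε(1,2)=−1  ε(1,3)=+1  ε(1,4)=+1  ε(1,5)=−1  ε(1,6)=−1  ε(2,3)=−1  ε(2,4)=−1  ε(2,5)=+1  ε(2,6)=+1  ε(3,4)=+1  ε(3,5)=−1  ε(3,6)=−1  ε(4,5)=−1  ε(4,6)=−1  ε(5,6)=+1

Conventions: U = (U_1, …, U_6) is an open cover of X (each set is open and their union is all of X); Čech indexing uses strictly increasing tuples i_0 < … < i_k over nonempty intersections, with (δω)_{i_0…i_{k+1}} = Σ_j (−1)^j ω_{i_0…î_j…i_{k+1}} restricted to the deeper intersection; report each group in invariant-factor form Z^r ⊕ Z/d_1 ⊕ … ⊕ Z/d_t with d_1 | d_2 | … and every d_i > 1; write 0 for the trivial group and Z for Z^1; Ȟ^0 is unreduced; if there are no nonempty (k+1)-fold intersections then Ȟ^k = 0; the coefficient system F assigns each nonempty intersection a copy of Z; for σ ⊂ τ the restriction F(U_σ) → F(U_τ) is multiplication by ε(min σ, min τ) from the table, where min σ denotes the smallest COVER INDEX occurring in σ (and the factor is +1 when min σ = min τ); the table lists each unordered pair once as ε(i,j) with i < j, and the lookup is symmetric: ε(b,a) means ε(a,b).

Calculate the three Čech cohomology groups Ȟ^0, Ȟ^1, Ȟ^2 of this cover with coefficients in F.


intersection data:
  U12={q3,q18,q24} U13={q16,q18,q27} U14={q12,q15,q16} U15={q12,q17,q30} U16={q17,q19,q24} U23={q18,q28,q33} U24={q7,q21,q22} U25={q7,q11,q28} U26={q21,q24,q34} U34={q5,q6,q10,q16} U35={q4,q20,q28} U36={q1,q6,q13,q20} U45={q7,q12,q23} U46={q6,q21,q25} U56={q17,q20,q31}
  U123={q18} U126={q24} U134={q16} U145={q12} U156={q17} U235={q28} U245={q7} U246={q21} U346={q6} U356={q20}
C dims 6,15,10; δ0: rk 5, SNF 1^5; δ1: rk 10, SNF 1^9·2
Ȟ^0 = (6 − 5) − 0 = 1, so Ȟ^0 ≅ Z
Ȟ^1 = (15 − 10) − 5 = 0, so Ȟ^1 ≅ 0
Ȟ^2 = (10 − 0) − 10 = 0 plus torsion [2], so Ȟ^2 ≅ Z/2

Ȟ^0 = Z; Ȟ^1 = 0; Ȟ^2 = Z/2


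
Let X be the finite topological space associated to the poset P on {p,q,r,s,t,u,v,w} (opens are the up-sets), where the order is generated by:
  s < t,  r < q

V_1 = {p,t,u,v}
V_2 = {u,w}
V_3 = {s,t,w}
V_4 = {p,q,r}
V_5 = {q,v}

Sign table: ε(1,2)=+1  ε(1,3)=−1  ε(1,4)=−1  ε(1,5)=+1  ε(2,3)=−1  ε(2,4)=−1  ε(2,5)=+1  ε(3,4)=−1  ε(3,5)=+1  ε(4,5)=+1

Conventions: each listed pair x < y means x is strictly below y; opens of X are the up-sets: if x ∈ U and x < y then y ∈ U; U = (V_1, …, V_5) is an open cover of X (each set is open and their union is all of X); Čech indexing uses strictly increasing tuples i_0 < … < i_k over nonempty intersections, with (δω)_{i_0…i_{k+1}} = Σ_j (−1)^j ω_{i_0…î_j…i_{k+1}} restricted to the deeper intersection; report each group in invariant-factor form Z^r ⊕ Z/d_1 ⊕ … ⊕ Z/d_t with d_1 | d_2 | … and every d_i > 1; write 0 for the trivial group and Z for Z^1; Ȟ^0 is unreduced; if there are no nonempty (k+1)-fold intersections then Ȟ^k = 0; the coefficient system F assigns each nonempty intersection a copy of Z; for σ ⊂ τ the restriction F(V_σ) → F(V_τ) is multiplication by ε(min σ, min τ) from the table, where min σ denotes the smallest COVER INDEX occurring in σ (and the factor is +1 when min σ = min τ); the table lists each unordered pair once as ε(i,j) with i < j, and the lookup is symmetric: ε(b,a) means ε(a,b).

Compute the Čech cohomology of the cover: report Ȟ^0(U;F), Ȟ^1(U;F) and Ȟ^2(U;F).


nerve of the cover:
  V12={u} V13={t} V14={p} V15={v} V23={w} V45={q}
C dims 5,6; δ0: rk 5, SNF 1^4·2
Ȟ^0 = (5 − 5) − 0 = 0, so Ȟ^0 ≅ 0
Ȟ^1 = (6 − 0) − 5 = 1 plus torsion [2], so Ȟ^1 ≅ Z ⊕ Z/2
Ȟ^2 = (0 − 0) − 0 = 0, so Ȟ^2 ≅ 0

Ȟ^0 ≅ 0; Ȟ^1 ≅ Z ⊕ Z/2; Ȟ^2 ≅ 0


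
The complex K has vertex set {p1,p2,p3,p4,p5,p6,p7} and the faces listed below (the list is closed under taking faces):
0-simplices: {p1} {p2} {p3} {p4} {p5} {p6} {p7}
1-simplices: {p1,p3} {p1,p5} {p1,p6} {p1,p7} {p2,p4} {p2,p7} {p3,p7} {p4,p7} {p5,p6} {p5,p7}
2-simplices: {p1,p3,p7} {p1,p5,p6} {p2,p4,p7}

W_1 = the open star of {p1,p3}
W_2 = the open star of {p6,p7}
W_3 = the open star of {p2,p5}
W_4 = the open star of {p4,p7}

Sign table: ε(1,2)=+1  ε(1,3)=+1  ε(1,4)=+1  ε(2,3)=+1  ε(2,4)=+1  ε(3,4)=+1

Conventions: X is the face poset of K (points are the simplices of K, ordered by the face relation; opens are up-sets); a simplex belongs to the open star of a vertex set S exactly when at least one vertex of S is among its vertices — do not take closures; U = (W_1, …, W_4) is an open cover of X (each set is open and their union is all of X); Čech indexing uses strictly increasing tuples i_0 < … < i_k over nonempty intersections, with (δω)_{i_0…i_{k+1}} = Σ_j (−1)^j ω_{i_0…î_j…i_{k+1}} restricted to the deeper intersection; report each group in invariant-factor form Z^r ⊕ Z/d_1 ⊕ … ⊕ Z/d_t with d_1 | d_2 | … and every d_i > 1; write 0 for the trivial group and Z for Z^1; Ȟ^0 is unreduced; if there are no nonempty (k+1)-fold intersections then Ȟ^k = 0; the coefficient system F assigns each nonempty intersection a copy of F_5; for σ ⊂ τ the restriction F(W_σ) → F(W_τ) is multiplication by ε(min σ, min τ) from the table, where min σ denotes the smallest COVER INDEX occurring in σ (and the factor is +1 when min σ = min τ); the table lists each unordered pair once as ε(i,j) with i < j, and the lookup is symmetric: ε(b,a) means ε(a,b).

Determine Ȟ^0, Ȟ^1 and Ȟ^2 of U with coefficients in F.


Ȟ^0 = Z/5,  Ȟ^1 = 0,  Ȟ^2 = 0

nonempty intersections:
  W1={{p1},{p3},{p1,p3},{p1,p5},{p1,p6},{p1,p7},{p3,p7},{p1,p3,p7},{p1,p5,p6}} W2={{p6},{p7},{p1,p6},{p1,p7},{p2,p7},{p3,p7},{p4,p7},{p5,p6},{p5,p7},{p1,p3,p7},{p1,p5,p6},{p2,p4,p7}} W3={{p2},{p5},{p1,p5},{p2,p4},{p2,p7},{p5,p6},{p5,p7},{p1,p5,p6},{p2,p4,p7}} W4={{p4},{p7},{p1,p7},{p2,p4},{p2,p7},{p3,p7},{p4,p7},{p5,p7},{p1,p3,p7},{p2,p4,p7}}
  W12={{p1,p6},{p1,p7},{p3,p7},{p1,p3,p7},{p1,p5,p6}} W13={{p1,p5},{p1,p5,p6}} W14={{p1,p7},{p3,p7},{p1,p3,p7}} W23={{p2,p7},{p5,p6},{p5,p7},{p1,p5,p6},{p2,p4,p7}} W24={{p7},{p1,p7},{p2,p7},{p3,p7},{p4,p7},{p5,p7},{p1,p3,p7},{p2,p4,p7}} W34={{p2,p4},{p2,p7},{p5,p7},{p2,p4,p7}}
  W123={{p1,p5,p6}} W124={{p1,p7},{p3,p7},{p1,p3,p7}} W234={{p2,p7},{p5,p7},{p2,p4,p7}}
C dims 4,6,3; δ0: rk_F5 3; δ1: rk_F5 3
Ȟ^0: (4−3)−0=1 ⇒ Z/5
Ȟ^1: (6−3)−3=0 ⇒ 0
Ȟ^2: (3−0)−3=0 ⇒ 0


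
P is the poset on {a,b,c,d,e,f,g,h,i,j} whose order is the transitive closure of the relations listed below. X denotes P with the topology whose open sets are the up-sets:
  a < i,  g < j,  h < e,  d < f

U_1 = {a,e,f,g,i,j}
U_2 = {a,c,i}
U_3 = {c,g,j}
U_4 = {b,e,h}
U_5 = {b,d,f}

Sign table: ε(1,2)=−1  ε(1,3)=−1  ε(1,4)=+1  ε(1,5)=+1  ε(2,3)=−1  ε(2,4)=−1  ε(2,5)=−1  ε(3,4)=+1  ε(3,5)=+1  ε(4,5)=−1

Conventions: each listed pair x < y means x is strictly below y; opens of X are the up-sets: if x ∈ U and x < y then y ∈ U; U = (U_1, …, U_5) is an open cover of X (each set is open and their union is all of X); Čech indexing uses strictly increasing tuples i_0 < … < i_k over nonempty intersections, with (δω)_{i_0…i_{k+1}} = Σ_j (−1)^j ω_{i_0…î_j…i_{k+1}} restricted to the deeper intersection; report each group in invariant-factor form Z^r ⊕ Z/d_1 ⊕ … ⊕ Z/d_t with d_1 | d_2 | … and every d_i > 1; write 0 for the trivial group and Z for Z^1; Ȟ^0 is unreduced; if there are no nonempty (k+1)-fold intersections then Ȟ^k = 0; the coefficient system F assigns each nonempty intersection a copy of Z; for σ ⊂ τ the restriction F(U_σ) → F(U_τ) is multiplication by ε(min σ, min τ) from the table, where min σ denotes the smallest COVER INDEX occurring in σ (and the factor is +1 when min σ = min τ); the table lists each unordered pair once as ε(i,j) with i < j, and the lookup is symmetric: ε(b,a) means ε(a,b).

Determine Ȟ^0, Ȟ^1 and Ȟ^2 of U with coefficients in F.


nerve of the cover:
  U12={a,i} U13={g,j} U14={e} U15={f} U23={c} U45={b}
C dims 5,6; δ0: rk 5, SNF 1^4·2
Ȟ^0 = (5 − 5) − 0 = 0, so Ȟ^0 ≅ 0
Ȟ^1 = (6 − 0) − 5 = 1 plus torsion [2], so Ȟ^1 ≅ Z ⊕ Z/2
Ȟ^2 = (0 − 0) − 0 = 0, so Ȟ^2 ≅ 0

Ȟ^0(U;F) ≅ 0; Ȟ^1(U;F) ≅ Z ⊕ Z/2; Ȟ^2(U;F) ≅ 0


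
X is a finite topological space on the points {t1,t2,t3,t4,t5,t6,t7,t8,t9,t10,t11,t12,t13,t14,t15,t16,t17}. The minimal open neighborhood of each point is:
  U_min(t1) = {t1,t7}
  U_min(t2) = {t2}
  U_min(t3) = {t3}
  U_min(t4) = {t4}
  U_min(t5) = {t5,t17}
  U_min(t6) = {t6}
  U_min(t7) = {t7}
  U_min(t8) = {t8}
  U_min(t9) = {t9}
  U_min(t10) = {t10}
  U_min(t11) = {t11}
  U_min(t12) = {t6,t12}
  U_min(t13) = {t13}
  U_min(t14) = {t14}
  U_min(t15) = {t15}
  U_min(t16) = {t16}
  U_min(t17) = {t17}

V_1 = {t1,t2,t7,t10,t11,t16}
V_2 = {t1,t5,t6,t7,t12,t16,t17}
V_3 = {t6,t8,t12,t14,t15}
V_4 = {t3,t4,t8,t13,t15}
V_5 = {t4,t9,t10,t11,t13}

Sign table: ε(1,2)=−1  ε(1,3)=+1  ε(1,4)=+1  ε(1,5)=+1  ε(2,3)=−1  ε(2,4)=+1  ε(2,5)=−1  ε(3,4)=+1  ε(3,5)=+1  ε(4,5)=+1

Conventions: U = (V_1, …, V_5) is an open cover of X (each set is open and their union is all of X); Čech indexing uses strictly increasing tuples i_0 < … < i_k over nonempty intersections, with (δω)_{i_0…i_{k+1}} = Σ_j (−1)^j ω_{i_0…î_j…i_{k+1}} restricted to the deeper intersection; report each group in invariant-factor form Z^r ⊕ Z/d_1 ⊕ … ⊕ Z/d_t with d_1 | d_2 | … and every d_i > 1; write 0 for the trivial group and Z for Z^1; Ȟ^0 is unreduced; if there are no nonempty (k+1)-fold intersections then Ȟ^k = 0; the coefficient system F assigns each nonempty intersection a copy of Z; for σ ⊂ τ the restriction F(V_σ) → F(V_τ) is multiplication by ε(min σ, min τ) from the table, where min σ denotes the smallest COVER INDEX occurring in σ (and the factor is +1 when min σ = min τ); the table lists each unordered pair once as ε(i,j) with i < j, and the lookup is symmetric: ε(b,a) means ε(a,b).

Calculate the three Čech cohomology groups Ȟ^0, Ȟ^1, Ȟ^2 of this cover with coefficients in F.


Ȟ^0(U;F) ≅ Z, Ȟ^1(U;F) ≅ Z and Ȟ^2(U;F) ≅ 0

intersection data:
  V12={t1,t7,t16} V15={t10,t11} V23={t6,t12} V34={t8,t15} V45={t4,t13}
C dims 5,5; δ0: rk 4, SNF 1^4
Ȟ^0 = (5 − 4) − 0 = 1, so Ȟ^0 ≅ Z
Ȟ^1 = (5 − 0) − 4 = 1, so Ȟ^1 ≅ Z
Ȟ^2 = (0 − 0) − 0 = 0, so Ȟ^2 ≅ 0


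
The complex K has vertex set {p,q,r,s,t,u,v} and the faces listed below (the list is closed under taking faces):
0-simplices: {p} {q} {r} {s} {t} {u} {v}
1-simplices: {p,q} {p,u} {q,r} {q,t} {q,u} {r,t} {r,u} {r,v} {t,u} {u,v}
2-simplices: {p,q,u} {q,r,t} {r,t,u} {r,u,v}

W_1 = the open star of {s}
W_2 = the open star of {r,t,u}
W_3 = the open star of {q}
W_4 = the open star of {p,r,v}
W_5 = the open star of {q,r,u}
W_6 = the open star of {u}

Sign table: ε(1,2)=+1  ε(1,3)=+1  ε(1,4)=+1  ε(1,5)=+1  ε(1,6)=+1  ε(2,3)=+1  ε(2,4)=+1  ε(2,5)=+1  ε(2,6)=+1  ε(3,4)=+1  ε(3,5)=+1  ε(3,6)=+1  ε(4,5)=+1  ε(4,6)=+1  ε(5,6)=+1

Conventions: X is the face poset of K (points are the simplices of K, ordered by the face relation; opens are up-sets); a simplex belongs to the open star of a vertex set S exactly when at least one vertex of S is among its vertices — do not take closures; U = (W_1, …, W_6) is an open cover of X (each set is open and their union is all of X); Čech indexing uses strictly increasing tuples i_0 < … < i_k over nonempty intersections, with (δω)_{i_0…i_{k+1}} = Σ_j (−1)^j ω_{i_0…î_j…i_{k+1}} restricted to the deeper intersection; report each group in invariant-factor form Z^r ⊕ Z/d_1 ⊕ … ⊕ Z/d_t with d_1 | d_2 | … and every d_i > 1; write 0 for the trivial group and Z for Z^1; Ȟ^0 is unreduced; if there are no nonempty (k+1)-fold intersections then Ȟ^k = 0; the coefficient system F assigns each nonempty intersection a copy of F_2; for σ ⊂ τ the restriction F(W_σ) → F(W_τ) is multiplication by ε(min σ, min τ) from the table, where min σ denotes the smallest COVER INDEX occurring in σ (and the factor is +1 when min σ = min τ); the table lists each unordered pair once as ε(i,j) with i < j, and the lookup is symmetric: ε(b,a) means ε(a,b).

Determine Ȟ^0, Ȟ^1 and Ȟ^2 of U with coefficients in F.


Ȟ^0 = Z/2 ⊕ Z/2; Ȟ^1 = 0; Ȟ^2 = 0

cover nerve:
  W1={{s}} W2={{r},{t},{u},{p,u},{q,r},{q,t},{q,u},{r,t},{r,u},{r,v},{t,u},{u,v},{p,q,u},{q,r,t},{r,t,u},{r,u,v}} W3={{q},{p,q},{q,r},{q,t},{q,u},{p,q,u},{q,r,t}} W4={{p},{r},{v},{p,q},{p,u},{q,r},{r,t},{r,u},{r,v},{u,v},{p,q,u},{q,r,t},{r,t,u},{r,u,v}} W5={{q},{r},{u},{p,q},{p,u},{q,r},{q,t},{q,u},{r,t},{r,u},{r,v},{t,u},{u,v},{p,q,u},{q,r,t},{r,t,u},{r,u,v}} W6={{u},{p,u},{q,u},{r,u},{t,u},{u,v},{p,q,u},{r,t,u},{r,u,v}}
  W23={{q,r},{q,t},{q,u},{p,q,u},{q,r,t}} W24={{r},{p,u},{q,r},{r,t},{r,u},{r,v},{u,v},{p,q,u},{q,r,t},{r,t,u},{r,u,v}} W25={{r},{u},{p,u},{q,r},{q,t},{q,u},{r,t},{r,u},{r,v},{t,u},{u,v},{p,q,u},{q,r,t},{r,t,u},{r,u,v}} W26={{u},{p,u},{q,u},{r,u},{t,u},{u,v},{p,q,u},{r,t,u},{r,u,v}} W34={{p,q},{q,r},{p,q,u},{q,r,t}} W35={{q},{p,q},{q,r},{q,t},{q,u},{p,q,u},{q,r,t}} W36={{q,u},{p,q,u}} W45={{r},{p,q},{p,u},{q,r},{r,t},{r,u},{r,v},{u,v},{p,q,u},{q,r,t},{r,t,u},{r,u,v}} W46={{p,u},{r,u},{u,v},{p,q,u},{r,t,u},{r,u,v}} W56={{u},{p,u},{q,u},{r,u},{t,u},{u,v},{p,q,u},{r,t,u},{r,u,v}}
  W234={{q,r},{p,q,u},{q,r,t}} W235={{q,r},{q,t},{q,u},{p,q,u},{q,r,t}} W236={{q,u},{p,q,u}} W245={{r},{p,u},{q,r},{r,t},{r,u},{r,v},{u,v},{p,q,u},{q,r,t},{r,t,u},{r,u,v}} W246={{p,u},{r,u},{u,v},{p,q,u},{r,t,u},{r,u,v}} W256={{u},{p,u},{q,u},{r,u},{t,u},{u,v},{p,q,u},{r,t,u},{r,u,v}} W345={{p,q},{q,r},{p,q,u},{q,r,t}} W346={{p,q,u}} W356={{q,u},{p,q,u}} W456={{p,u},{r,u},{u,v},{p,q,u},{r,t,u},{r,u,v}}
  W2345={{q,r},{p,q,u},{q,r,t}} W2346={{p,q,u}} W2356={{q,u},{p,q,u}} W2456={{p,u},{r,u},{u,v},{p,q,u},{r,t,u},{r,u,v}} W3456={{p,q,u}}
  W23456={{p,q,u}}
C dims 6,10,10,5; δ0: rk_F2 4; δ1: rk_F2 6; δ2: rk_F2 4
Ȟ^0: (6−4)−0=2 ⇒ Z/2 ⊕ Z/2
Ȟ^1: (10−6)−4=0 ⇒ 0
Ȟ^2: (10−4)−6=0 ⇒ 0


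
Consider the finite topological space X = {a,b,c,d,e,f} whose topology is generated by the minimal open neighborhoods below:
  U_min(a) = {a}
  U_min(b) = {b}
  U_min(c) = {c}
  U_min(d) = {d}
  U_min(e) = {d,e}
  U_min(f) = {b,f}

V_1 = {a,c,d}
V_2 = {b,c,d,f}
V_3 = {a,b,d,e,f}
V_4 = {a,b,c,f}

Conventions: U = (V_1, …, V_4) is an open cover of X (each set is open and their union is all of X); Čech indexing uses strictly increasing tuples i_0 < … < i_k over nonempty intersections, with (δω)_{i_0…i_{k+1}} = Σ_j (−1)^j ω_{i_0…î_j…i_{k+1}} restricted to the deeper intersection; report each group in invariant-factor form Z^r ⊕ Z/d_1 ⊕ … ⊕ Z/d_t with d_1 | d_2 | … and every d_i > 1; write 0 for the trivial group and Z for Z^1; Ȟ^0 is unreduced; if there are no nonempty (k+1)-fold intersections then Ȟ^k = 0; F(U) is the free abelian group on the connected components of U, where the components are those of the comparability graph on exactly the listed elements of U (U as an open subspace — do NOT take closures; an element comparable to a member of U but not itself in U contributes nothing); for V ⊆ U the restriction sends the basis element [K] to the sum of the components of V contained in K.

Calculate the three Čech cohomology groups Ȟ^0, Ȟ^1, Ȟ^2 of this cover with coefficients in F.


Ȟ^0 = Z^4,  Ȟ^1 = 0,  Ȟ^2 = 0

cover nerve:
  V12={c,d} V13={a,d} V14={a,c} V23={b,d,f} V24={b,c,f} V34={a,b,f}
  V123={d} V124={c} V134={a} V234={b,f}
components per intersection:
  V1: {a} {c} {d}
  V2: {b,f} {c} {d}
  V3: {a} {b,f} {d,e}
  V4: {a} {b,f} {c}
  V12: {c} {d}
  V13: {a} {d}
  V14: {a} {c}
  V23: {b,f} {d}
  V24: {b,f} {c}
  V34: {a} {b,f}
  V123: {d}
  V124: {c}
  V134: {a}
  V234: {b,f}
C dims 12,12,4; δ0: rk 8, SNF 1^8; δ1: rk 4, SNF 1^4
Ȟ^0: (12−8)−0=4 ⇒ Z^4
Ȟ^1: (12−4)−8=0 ⇒ 0
Ȟ^2: (4−0)−4=0 ⇒ 0


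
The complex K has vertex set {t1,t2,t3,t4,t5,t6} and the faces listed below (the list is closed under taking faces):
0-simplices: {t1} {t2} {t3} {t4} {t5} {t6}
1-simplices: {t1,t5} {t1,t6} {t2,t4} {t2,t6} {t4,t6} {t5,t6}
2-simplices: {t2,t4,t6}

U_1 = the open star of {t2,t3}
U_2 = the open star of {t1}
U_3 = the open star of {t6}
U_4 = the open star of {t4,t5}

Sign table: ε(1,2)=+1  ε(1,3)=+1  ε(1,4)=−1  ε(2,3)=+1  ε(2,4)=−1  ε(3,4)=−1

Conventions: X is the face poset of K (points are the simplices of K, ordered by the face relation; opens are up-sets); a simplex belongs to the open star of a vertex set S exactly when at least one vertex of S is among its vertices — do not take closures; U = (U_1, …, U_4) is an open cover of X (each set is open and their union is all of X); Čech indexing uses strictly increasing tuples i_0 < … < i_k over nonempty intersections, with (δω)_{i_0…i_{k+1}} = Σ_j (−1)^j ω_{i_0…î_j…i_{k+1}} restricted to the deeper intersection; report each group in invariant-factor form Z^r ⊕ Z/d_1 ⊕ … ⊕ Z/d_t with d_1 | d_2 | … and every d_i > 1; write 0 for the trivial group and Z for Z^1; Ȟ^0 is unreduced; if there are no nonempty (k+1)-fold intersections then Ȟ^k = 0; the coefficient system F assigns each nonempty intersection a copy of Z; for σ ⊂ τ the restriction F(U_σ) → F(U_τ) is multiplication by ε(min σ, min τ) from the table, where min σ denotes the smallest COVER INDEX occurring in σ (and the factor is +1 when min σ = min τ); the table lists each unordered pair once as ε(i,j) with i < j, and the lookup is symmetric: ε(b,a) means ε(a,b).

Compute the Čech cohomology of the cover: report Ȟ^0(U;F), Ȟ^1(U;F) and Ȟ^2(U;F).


Ȟ^0(U;F) ≅ Z; Ȟ^1(U;F) ≅ Z; Ȟ^2(U;F) ≅ 0

cover nerve:
  U1={{t2},{t3},{t2,t4},{t2,t6},{t2,t4,t6}} U2={{t1},{t1,t5},{t1,t6}} U3={{t6},{t1,t6},{t2,t6},{t4,t6},{t5,t6},{t2,t4,t6}} U4={{t4},{t5},{t1,t5},{t2,t4},{t4,t6},{t5,t6},{t2,t4,t6}}
  U13={{t2,t6},{t2,t4,t6}} U14={{t2,t4},{t2,t4,t6}} U23={{t1,t6}} U24={{t1,t5}} U34={{t4,t6},{t5,t6},{t2,t4,t6}}
  U134={{t2,t4,t6}}
C dims 4,5,1; δ0: rk 3, SNF 1^3; δ1: rk 1, SNF 1^1
Ȟ^0: (4−3)−0=1 ⇒ Z
Ȟ^1: (5−1)−3=1 ⇒ Z
Ȟ^2: (1−0)−1=0 ⇒ 0


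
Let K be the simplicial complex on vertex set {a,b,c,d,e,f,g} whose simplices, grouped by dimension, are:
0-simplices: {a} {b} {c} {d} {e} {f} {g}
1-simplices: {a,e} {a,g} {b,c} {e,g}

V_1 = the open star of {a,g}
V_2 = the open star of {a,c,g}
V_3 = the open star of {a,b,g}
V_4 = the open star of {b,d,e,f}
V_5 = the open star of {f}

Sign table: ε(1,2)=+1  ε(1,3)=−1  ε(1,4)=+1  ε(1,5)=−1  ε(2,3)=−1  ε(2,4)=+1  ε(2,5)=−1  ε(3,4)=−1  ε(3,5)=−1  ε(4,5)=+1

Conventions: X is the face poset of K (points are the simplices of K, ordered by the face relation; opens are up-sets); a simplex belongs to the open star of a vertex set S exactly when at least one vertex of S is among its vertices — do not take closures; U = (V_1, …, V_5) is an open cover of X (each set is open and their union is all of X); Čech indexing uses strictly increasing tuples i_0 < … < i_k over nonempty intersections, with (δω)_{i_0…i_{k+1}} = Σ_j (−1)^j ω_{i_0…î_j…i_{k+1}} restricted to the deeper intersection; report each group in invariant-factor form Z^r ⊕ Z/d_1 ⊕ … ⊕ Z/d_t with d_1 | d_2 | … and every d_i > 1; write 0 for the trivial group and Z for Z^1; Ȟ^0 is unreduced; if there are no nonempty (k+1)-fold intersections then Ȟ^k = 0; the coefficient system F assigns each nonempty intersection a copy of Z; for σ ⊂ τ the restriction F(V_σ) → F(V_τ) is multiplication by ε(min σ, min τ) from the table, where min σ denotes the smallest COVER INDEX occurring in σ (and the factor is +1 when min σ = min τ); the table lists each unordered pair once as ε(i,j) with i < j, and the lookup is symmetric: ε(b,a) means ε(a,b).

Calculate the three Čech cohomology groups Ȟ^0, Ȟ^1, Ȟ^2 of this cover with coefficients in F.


intersection data:
  V1={{a},{g},{a,e},{a,g},{e,g}} V2={{a},{c},{g},{a,e},{a,g},{b,c},{e,g}} V3={{a},{b},{g},{a,e},{a,g},{b,c},{e,g}} V4={{b},{d},{e},{f},{a,e},{b,c},{e,g}} V5={{f}}
  V12={{a},{g},{a,e},{a,g},{e,g}} V13={{a},{g},{a,e},{a,g},{e,g}} V14={{a,e},{e,g}} V23={{a},{g},{a,e},{a,g},{b,c},{e,g}} V24={{a,e},{b,c},{e,g}} V34={{b},{a,e},{b,c},{e,g}} V45={{f}}
  V123={{a},{g},{a,e},{a,g},{e,g}} V124={{a,e},{e,g}} V134={{a,e},{e,g}} V234={{a,e},{b,c},{e,g}}
  V1234={{a,e},{e,g}}
C dims 5,7,4,1; δ0: rk 4, SNF 1^4; δ1: rk 3, SNF 1^3; δ2: rk 1, SNF 1^1
Ȟ^0 = (5 − 4) − 0 = 1, so Ȟ^0 ≅ Z
Ȟ^1 = (7 − 3) − 4 = 0, so Ȟ^1 ≅ 0
Ȟ^2 = (4 − 1) − 3 = 0, so Ȟ^2 ≅ 0

Ȟ^0 = Z; Ȟ^1 = 0; Ȟ^2 = 0


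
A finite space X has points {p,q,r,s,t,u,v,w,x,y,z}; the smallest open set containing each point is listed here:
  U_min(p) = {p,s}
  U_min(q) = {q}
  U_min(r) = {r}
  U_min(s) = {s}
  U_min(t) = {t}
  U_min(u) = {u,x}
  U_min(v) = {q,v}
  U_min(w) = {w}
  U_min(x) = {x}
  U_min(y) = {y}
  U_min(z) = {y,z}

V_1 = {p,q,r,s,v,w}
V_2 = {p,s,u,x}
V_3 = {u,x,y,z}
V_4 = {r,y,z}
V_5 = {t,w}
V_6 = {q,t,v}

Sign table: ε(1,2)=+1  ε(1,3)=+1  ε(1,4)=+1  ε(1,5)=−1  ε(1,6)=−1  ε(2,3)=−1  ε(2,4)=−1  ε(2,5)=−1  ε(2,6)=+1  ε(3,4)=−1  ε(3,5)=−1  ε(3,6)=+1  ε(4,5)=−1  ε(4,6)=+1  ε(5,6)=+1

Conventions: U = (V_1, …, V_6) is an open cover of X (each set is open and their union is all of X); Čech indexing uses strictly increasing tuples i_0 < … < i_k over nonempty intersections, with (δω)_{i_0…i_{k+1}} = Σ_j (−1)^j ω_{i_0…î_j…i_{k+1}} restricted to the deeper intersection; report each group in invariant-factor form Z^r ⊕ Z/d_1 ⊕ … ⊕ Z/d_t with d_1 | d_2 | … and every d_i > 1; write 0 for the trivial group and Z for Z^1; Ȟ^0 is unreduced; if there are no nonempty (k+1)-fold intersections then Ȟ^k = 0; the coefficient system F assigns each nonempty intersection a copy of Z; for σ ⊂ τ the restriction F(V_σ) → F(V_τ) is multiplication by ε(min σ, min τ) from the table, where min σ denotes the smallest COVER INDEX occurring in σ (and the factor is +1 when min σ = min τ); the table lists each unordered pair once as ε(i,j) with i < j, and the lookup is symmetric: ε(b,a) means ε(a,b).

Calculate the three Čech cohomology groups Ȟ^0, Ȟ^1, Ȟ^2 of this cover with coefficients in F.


Ȟ^0(U;F) ≅ Z, Ȟ^1(U;F) ≅ Z^2, Ȟ^2(U;F) ≅ 0

intersection data:
  V12={p,s} V14={r} V15={w} V16={q,v} V23={u,x} V34={y,z} V56={t}
C dims 6,7; δ0: rk 5, SNF 1^5
Ȟ^0 = (6 − 5) − 0 = 1, so Ȟ^0 ≅ Z
Ȟ^1 = (7 − 0) − 5 = 2, so Ȟ^1 ≅ Z^2
Ȟ^2 = (0 − 0) − 0 = 0, so Ȟ^2 ≅ 0


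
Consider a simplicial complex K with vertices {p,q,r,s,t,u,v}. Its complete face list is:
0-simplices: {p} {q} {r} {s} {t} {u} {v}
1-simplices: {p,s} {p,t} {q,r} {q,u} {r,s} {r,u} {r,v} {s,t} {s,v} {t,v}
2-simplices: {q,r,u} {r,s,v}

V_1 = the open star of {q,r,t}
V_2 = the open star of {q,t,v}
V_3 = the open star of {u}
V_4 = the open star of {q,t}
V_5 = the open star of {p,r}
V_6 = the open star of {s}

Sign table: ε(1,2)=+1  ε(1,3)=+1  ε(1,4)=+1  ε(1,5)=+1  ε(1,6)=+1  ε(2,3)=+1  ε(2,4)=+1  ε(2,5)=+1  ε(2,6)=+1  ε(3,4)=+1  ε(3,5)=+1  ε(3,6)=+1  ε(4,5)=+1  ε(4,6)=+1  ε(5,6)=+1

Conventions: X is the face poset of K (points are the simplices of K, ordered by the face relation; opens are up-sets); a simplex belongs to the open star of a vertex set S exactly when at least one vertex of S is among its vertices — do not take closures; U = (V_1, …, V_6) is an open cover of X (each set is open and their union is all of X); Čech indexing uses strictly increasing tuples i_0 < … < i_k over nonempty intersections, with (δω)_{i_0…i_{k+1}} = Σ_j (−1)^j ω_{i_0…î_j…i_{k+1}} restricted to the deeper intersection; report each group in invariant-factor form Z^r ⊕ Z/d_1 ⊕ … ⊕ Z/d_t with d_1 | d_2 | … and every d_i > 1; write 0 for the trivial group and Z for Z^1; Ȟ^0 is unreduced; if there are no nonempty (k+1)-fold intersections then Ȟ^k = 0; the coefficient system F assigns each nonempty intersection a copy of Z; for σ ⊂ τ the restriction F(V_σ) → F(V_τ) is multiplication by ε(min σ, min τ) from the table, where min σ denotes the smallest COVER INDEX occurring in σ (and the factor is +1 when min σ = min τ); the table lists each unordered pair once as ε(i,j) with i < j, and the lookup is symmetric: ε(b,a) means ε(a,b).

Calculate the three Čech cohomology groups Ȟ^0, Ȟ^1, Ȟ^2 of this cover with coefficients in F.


Ȟ^0 ≅ Z, Ȟ^1 ≅ 0 and Ȟ^2 ≅ 0

nerve simplices:
  V1={{q},{r},{t},{p,t},{q,r},{q,u},{r,s},{r,u},{r,v},{s,t},{t,v},{q,r,u},{r,s,v}} V2={{q},{t},{v},{p,t},{q,r},{q,u},{r,v},{s,t},{s,v},{t,v},{q,r,u},{r,s,v}} V3={{u},{q,u},{r,u},{q,r,u}} V4={{q},{t},{p,t},{q,r},{q,u},{s,t},{t,v},{q,r,u}} V5={{p},{r},{p,s},{p,t},{q,r},{r,s},{r,u},{r,v},{q,r,u},{r,s,v}} V6={{s},{p,s},{r,s},{s,t},{s,v},{r,s,v}}
  V12={{q},{t},{p,t},{q,r},{q,u},{r,v},{s,t},{t,v},{q,r,u},{r,s,v}} V13={{q,u},{r,u},{q,r,u}} V14={{q},{t},{p,t},{q,r},{q,u},{s,t},{t,v},{q,r,u}} V15={{r},{p,t},{q,r},{r,s},{r,u},{r,v},{q,r,u},{r,s,v}} V16={{r,s},{s,t},{r,s,v}} V23={{q,u},{q,r,u}} V24={{q},{t},{p,t},{q,r},{q,u},{s,t},{t,v},{q,r,u}} V25={{p,t},{q,r},{r,v},{q,r,u},{r,s,v}} V26={{s,t},{s,v},{r,s,v}} V34={{q,u},{q,r,u}} V35={{r,u},{q,r,u}} V45={{p,t},{q,r},{q,r,u}} V46={{s,t}} V56={{p,s},{r,s},{r,s,v}}
  V123={{q,u},{q,r,u}} V124={{q},{t},{p,t},{q,r},{q,u},{s,t},{t,v},{q,r,u}} V125={{p,t},{q,r},{r,v},{q,r,u},{r,s,v}} V126={{s,t},{r,s,v}} V134={{q,u},{q,r,u}} V135={{r,u},{q,r,u}} V145={{p,t},{q,r},{q,r,u}} V146={{s,t}} V156={{r,s},{r,s,v}} V234={{q,u},{q,r,u}} V235={{q,r,u}} V245={{p,t},{q,r},{q,r,u}} V246={{s,t}} V256={{r,s,v}} V345={{q,r,u}}
  V1234={{q,u},{q,r,u}} V1235={{q,r,u}} V1245={{p,t},{q,r},{q,r,u}} V1246={{s,t}} V1256={{r,s,v}} V1345={{q,r,u}} V2345={{q,r,u}}
  V12345={{q,r,u}}
C dims 6,14,15,7; δ0: rk 5, SNF 1^5; δ1: rk 9, SNF 1^9; δ2: rk 6, SNF 1^6
degree 0: 6−5−0 = 1 → Ȟ^0 ≅ Z
degree 1: 14−9−5 = 0 → Ȟ^1 ≅ 0
degree 2: 15−6−9 = 0 → Ȟ^2 ≅ 0


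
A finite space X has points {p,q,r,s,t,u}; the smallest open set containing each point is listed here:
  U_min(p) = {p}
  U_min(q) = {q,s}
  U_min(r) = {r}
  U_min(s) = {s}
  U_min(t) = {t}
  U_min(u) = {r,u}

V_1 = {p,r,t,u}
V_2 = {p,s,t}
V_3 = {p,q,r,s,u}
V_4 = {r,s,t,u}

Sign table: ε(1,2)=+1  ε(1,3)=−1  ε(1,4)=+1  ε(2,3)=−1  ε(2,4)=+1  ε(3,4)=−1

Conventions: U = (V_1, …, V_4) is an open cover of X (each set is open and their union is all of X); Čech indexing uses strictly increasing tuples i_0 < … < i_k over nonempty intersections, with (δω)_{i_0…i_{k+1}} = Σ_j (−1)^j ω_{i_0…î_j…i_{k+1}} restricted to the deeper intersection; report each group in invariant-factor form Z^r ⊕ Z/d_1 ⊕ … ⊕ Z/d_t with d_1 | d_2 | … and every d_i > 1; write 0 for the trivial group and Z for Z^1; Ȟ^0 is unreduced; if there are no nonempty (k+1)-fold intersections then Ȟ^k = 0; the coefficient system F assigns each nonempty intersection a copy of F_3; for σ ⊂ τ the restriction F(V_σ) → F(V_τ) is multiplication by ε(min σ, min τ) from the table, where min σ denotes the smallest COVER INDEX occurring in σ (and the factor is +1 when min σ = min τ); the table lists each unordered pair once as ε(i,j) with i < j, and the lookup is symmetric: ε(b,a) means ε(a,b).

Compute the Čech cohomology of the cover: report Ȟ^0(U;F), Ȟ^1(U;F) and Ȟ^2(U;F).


Ȟ^0 = Z/3, Ȟ^1 = 0, Ȟ^2 = Z/3

nonempty overlaps:
  V12={p,t} V13={p,r,u} V14={r,t,u} V23={p,s} V24={s,t} V34={r,s,u}
  V123={p} V124={t} V134={r,u} V234={s}
C dims 4,6,4; δ0: rk_F3 3; δ1: rk_F3 3
degree 0: 4−3−0 = 1 → Ȟ^0 ≅ Z/3
degree 1: 6−3−3 = 0 → Ȟ^1 ≅ 0
degree 2: 4−0−3 = 1 → Ȟ^2 ≅ Z/3


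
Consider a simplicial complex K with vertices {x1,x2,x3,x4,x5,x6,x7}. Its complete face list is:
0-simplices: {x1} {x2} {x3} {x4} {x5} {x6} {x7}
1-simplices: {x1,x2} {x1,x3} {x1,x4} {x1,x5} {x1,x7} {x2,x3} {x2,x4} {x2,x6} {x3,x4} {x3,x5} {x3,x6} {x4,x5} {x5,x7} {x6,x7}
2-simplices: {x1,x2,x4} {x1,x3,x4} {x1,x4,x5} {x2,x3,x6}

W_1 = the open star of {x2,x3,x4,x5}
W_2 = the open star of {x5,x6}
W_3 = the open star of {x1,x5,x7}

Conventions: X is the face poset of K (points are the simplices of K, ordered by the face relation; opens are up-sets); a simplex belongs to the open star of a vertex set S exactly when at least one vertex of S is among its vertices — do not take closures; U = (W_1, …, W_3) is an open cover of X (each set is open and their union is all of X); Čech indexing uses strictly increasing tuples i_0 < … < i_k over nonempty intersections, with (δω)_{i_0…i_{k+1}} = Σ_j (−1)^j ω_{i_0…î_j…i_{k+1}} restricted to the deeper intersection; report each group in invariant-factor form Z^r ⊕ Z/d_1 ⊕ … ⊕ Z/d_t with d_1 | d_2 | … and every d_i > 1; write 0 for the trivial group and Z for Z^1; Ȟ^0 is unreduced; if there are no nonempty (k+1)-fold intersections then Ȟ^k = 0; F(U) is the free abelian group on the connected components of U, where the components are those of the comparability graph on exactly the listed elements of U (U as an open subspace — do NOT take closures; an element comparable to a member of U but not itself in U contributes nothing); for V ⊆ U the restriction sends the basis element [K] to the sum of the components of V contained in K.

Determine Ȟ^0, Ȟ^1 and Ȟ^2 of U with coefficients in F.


nonempty overlaps:
  W1={{x2},{x3},{x4},{x5},{x1,x2},{x1,x3},{x1,x4},{x1,x5},{x2,x3},{x2,x4},{x2,x6},{x3,x4},{x3,x5},{x3,x6},{x4,x5},{x5,x7},{x1,x2,x4},{x1,x3,x4},{x1,x4,x5},{x2,x3,x6}} W2={{x5},{x6},{x1,x5},{x2,x6},{x3,x5},{x3,x6},{x4,x5},{x5,x7},{x6,x7},{x1,x4,x5},{x2,x3,x6}} W3={{x1},{x5},{x7},{x1,x2},{x1,x3},{x1,x4},{x1,x5},{x1,x7},{x3,x5},{x4,x5},{x5,x7},{x6,x7},{x1,x2,x4},{x1,x3,x4},{x1,x4,x5}}
  W12={{x5},{x1,x5},{x2,x6},{x3,x5},{x3,x6},{x4,x5},{x5,x7},{x1,x4,x5},{x2,x3,x6}} W13={{x5},{x1,x2},{x1,x3},{x1,x4},{x1,x5},{x3,x5},{x4,x5},{x5,x7},{x1,x2,x4},{x1,x3,x4},{x1,x4,x5}} W23={{x5},{x1,x5},{x3,x5},{x4,x5},{x5,x7},{x6,x7},{x1,x4,x5}}
  W123={{x5},{x1,x5},{x3,x5},{x4,x5},{x5,x7},{x1,x4,x5}}
components per intersection:
  W1: {{x2},{x3},{x4},{x5},{x1,x2},{x1,x3},{x1,x4},{x1,x5},{x2,x3},{x2,x4},{x2,x6},{x3,x4},{x3,x5},{x3,x6},{x4,x5},{x5,x7},{x1,x2,x4},{x1,x3,x4},{x1,x4,x5},{x2,x3,x6}}
  W2: {{x5},{x1,x5},{x3,x5},{x4,x5},{x5,x7},{x1,x4,x5}} {{x6},{x2,x6},{x3,x6},{x6,x7},{x2,x3,x6}}
  W3: {{x1},{x5},{x7},{x1,x2},{x1,x3},{x1,x4},{x1,x5},{x1,x7},{x3,x5},{x4,x5},{x5,x7},{x6,x7},{x1,x2,x4},{x1,x3,x4},{x1,x4,x5}}
  W12: {{x5},{x1,x5},{x3,x5},{x4,x5},{x5,x7},{x1,x4,x5}} {{x2,x6},{x3,x6},{x2,x3,x6}}
  W13: {{x5},{x1,x2},{x1,x3},{x1,x4},{x1,x5},{x3,x5},{x4,x5},{x5,x7},{x1,x2,x4},{x1,x3,x4},{x1,x4,x5}}
  W23: {{x5},{x1,x5},{x3,x5},{x4,x5},{x5,x7},{x1,x4,x5}} {{x6,x7}}
  W123: {{x5},{x1,x5},{x3,x5},{x4,x5},{x5,x7},{x1,x4,x5}}
C dims 4,5,1; δ0: rk 3, SNF 1^3; δ1: rk 1, SNF 1^1
degree 0: 4−3−0 = 1 → Ȟ^0 ≅ Z
degree 1: 5−1−3 = 1 → Ȟ^1 ≅ Z
degree 2: 1−0−1 = 0 → Ȟ^2 ≅ 0

Ȟ^0 = Z,  Ȟ^1 = Z,  Ȟ^2 = 0
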